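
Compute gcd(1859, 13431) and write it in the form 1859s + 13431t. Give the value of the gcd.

11

Euclidean algorithm:
13431 = 7×1859 + 418
1859 = 4×418 + 187
418 = 2×187 + 44
187 = 4×44 + 11
44 = 4×11 + 0
gcd(1859, 13431) = 11.
Back-substituting:
11 = 187 − 4·44
11 = −4·418 + 9·187
11 = 9·1859 − 40·418
11 = −40·13431 + 289·1859
So 11 = (-40)·13431 + (289)·1859.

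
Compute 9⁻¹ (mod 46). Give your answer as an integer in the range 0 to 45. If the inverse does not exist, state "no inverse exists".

gcd(46, 9) by repeated division:
46 = 5*9 + 1
9 = 9*1 + 0
Since gcd(9, 46) = 1, back-substitute to write 1 as a combination:
1 = 46 − 5·9
So 9·(-5) ≡ 1 (mod 46), and -5 ≡ 41 (mod 46).

41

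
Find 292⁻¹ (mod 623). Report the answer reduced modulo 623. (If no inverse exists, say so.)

591

gcd(623, 292) by repeated division:
623 = 2*292 + 39
292 = 7*39 + 19
39 = 2*19 + 1
19 = 19*1 + 0
gcd = 1, so the inverse exists. Back-substitute:
1 = 39 − 2·19
1 = −2·292 + 15·39
1 = 15·623 − 32·292
So 292·(-32) ≡ 1 (mod 623), and -32 ≡ 591 (mod 623).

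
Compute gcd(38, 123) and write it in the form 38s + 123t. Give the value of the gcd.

1

Euclidean algorithm:
123 = 3×38 + 9
38 = 4×9 + 2
9 = 4×2 + 1
2 = 2×1 + 0
gcd(38, 123) = 1.
Working backward:
1 = 9 − 4·2
1 = −4·38 + 17·9
1 = 17·123 − 55·38
So 1 = (17)·123 + (-55)·38.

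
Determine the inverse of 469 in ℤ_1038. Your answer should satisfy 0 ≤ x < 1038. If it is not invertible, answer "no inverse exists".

Extended Euclidean algorithm:
1038 = 2×469 + 100
469 = 4×100 + 69
100 = 1×69 + 31
69 = 2×31 + 7
31 = 4×7 + 3
7 = 2×3 + 1
3 = 3×1 + 0
The gcd is 1. Working backward:
1 = 7 − 2·3
1 = −2·31 + 9·7
1 = 9·69 − 20·31
1 = −20·100 + 29·69
1 = 29·469 − 136·100
1 = −136·1038 + 301·469
So 469·301 ≡ 1 (mod 1038).

301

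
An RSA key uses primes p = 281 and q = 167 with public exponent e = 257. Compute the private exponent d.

23873

φ(n) = (p−1)(q−1) = 280·166 = 46480.
Need d with 257·d ≡ 1 (mod 46480). Apply the extended Euclidean algorithm:
46480 = 180*257 + 220
257 = 1*220 + 37
220 = 5*37 + 35
37 = 1*35 + 2
35 = 17*2 + 1
2 = 2*1 + 0
Back-substitute:
1 = 35 − 17·2
1 = −17·37 + 18·35
1 = 18·220 − 107·37
1 = −107·257 + 125·220
1 = 125·46480 − 22607·257
So 257·(-22607) ≡ 1 (mod 46480), hence d ≡ -22607 ≡ 23873 (mod 46480).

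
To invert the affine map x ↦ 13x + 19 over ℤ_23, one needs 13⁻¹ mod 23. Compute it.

16

Apply the Euclidean algorithm to 23 and 13:
23 = 1×13 + 10
13 = 1×10 + 3
10 = 3×3 + 1
3 = 3×1 + 0
gcd = 1, so the inverse exists. Back-substitute:
1 = 10 − 3·3
1 = −3·13 + 4·10
1 = 4·23 − 7·13
Thus 13·(-7) ≡ 1 (mod 23); reducing, -7 mod 23 = 16.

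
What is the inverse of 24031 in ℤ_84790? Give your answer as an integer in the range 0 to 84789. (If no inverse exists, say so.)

gcd(84790, 24031) by repeated division:
84790 = 3·24031 + 12697
24031 = 1·12697 + 11334
12697 = 1·11334 + 1363
11334 = 8·1363 + 430
1363 = 3·430 + 73
430 = 5·73 + 65
73 = 1·65 + 8
65 = 8·8 + 1
8 = 8·1 + 0
Since gcd(24031, 84790) = 1, back-substitute to write 1 as a combination:
1 = 65 − 8·8
1 = −8·73 + 9·65
1 = 9·430 − 53·73
1 = −53·1363 + 168·430
1 = 168·11334 − 1397·1363
1 = −1397·12697 + 1565·11334
1 = 1565·24031 − 2962·12697
1 = −2962·84790 + 10451·24031
So 24031·10451 ≡ 1 (mod 84790).

10451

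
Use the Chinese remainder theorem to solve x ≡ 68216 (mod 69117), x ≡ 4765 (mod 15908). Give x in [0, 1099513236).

928793345

Write x = 68216 + 69117·k. Then 69117·k ≡ 4765 − 68216 ≡ 181 (mod 15908).
Need 69117⁻¹ mod 15908. Extended Euclid on (15908, 5485):
15908 = 2·5485 + 4938
5485 = 1·4938 + 547
4938 = 9·547 + 15
547 = 36·15 + 7
15 = 2·7 + 1
7 = 7·1 + 0
Back-substitute:
1 = 15 − 2·7
1 = −2·547 + 73·15
1 = 73·4938 − 659·547
1 = −659·5485 + 732·4938
1 = 732·15908 − 2123·5485
69117⁻¹ ≡ 13785 (mod 15908), so k ≡ 13785·181 ≡ 13437 (mod 15908).
x = 68216 + 69117·13437 = 928793345.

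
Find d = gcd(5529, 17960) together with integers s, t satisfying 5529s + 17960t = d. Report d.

Euclidean algorithm:
17960 = 3·5529 + 1373
5529 = 4·1373 + 37
1373 = 37·37 + 4
37 = 9·4 + 1
4 = 4·1 + 0
gcd(5529, 17960) = 1.
Back-substituting:
1 = 37 − 9·4
1 = −9·1373 + 334·37
1 = 334·5529 − 1345·1373
1 = −1345·17960 + 4369·5529
So 1 = (-1345)·17960 + (4369)·5529.

1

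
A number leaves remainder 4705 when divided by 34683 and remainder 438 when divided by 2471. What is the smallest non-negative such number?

80191801

Write x = 4705 + 34683·k. Then 34683·k ≡ 438 − 4705 ≡ 675 (mod 2471).
Need 34683⁻¹ mod 2471. Extended Euclid on (2471, 89):
2471 = 27·89 + 68
89 = 1·68 + 21
68 = 3·21 + 5
21 = 4·5 + 1
5 = 5·1 + 0
Back-substitute:
1 = 21 − 4·5
1 = −4·68 + 13·21
1 = 13·89 − 17·68
1 = −17·2471 + 472·89
34683⁻¹ ≡ 472 (mod 2471), so k ≡ 472·675 ≡ 2312 (mod 2471).
x = 4705 + 34683·2312 = 80191801.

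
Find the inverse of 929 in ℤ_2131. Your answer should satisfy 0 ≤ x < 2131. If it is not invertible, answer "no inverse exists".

1608

Run Euclid on (2131, 929):
2131 = 2·929 + 273
929 = 3·273 + 110
273 = 2·110 + 53
110 = 2·53 + 4
53 = 13·4 + 1
4 = 4·1 + 0
gcd = 1, so the inverse exists. Back-substitute:
1 = 53 − 13·4
1 = −13·110 + 27·53
1 = 27·273 − 67·110
1 = −67·929 + 228·273
1 = 228·2131 − 523·929
So 929·(-523) ≡ 1 (mod 2131), and -523 ≡ 1608 (mod 2131).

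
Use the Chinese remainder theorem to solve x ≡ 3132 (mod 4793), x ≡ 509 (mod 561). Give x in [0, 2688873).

1575236

Write x = 3132 + 4793·k. Then 4793·k ≡ 509 − 3132 ≡ 182 (mod 561).
Need 4793⁻¹ mod 561. Extended Euclid on (561, 305):
561 = 1×305 + 256
305 = 1×256 + 49
256 = 5×49 + 11
49 = 4×11 + 5
11 = 2×5 + 1
5 = 5×1 + 0
Back-substitute:
1 = 11 − 2·5
1 = −2·49 + 9·11
1 = 9·256 − 47·49
1 = −47·305 + 56·256
1 = 56·561 − 103·305
4793⁻¹ ≡ 458 (mod 561), so k ≡ 458·182 ≡ 328 (mod 561).
x = 3132 + 4793·328 = 1575236.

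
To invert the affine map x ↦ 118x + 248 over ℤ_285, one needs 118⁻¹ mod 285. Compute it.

Apply the Euclidean algorithm to 285 and 118:
285 = 2*118 + 49
118 = 2*49 + 20
49 = 2*20 + 9
20 = 2*9 + 2
9 = 4*2 + 1
2 = 2*1 + 0
gcd = 1, so the inverse exists. Back-substitute:
1 = 9 − 4·2
1 = −4·20 + 9·9
1 = 9·49 − 22·20
1 = −22·118 + 53·49
1 = 53·285 − 128·118
Hence 118⁻¹ ≡ -128 ≡ 157 (mod 285).

157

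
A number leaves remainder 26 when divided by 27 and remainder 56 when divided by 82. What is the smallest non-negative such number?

Write x = 26 + 27·k. Then 27·k ≡ 56 − 26 ≡ 30 (mod 82).
Need 27⁻¹ mod 82. Extended Euclid on (82, 27):
82 = 3×27 + 1
27 = 27×1 + 0
Back-substitute:
1 = 82 − 3·27
27⁻¹ ≡ 79 (mod 82), so k ≡ 79·30 ≡ 74 (mod 82).
x = 26 + 27·74 = 2024.

2024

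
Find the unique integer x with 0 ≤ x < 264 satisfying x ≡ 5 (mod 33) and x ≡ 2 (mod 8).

170

Write x = 5 + 33·k. Then 33·k ≡ 2 − 5 ≡ 5 (mod 8).
Need 33⁻¹ mod 8. Extended Euclid on (8, 1):
8 = 8·1 + 0
33⁻¹ ≡ 1 (mod 8), so k ≡ 1·5 ≡ 5 (mod 8).
x = 5 + 33·5 = 170.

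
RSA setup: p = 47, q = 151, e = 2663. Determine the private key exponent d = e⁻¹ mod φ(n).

3827

φ(n) = (p−1)(q−1) = 46·150 = 6900.
Need d with 2663·d ≡ 1 (mod 6900). Apply the extended Euclidean algorithm:
6900 = 2×2663 + 1574
2663 = 1×1574 + 1089
1574 = 1×1089 + 485
1089 = 2×485 + 119
485 = 4×119 + 9
119 = 13×9 + 2
9 = 4×2 + 1
2 = 2×1 + 0
Back-substitute:
1 = 9 − 4·2
1 = −4·119 + 53·9
1 = 53·485 − 216·119
1 = −216·1089 + 485·485
1 = 485·1574 − 701·1089
1 = −701·2663 + 1186·1574
1 = 1186·6900 − 3073·2663
So 2663·(-3073) ≡ 1 (mod 6900), hence d ≡ -3073 ≡ 3827 (mod 6900).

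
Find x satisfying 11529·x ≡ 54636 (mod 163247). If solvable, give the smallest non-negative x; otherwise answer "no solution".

gcd(11529, 163247):
163247 = 14×11529 + 1841
11529 = 6×1841 + 483
1841 = 3×483 + 392
483 = 1×392 + 91
392 = 4×91 + 28
91 = 3×28 + 7
28 = 4×7 + 0
gcd = 7, but 7 ∤ 54636, so the congruence has no solution.

no solution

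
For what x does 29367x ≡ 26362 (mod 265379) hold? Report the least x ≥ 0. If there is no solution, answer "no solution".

132469

First find gcd(29367, 265379):
265379 = 9*29367 + 1076
29367 = 27*1076 + 315
1076 = 3*315 + 131
315 = 2*131 + 53
131 = 2*53 + 25
53 = 2*25 + 3
25 = 8*3 + 1
3 = 3*1 + 0
gcd = 1, so a unique solution mod 265379 exists.
Back-substitute for the Bézout coefficients:
1 = 25 − 8·3
1 = −8·53 + 17·25
1 = 17·131 − 42·53
1 = −42·315 + 101·131
1 = 101·1076 − 345·315
1 = −345·29367 + 9416·1076
1 = 9416·265379 − 85089·29367
So 29367·(-85089) ≡ 1 (mod 265379), giving 29367⁻¹ ≡ 180290.
x ≡ 29367⁻¹·26362 ≡ 180290·26362 ≡ 132469 (mod 265379).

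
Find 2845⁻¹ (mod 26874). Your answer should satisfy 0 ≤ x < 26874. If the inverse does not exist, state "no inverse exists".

25561

Run Euclid on (26874, 2845):
26874 = 9·2845 + 1269
2845 = 2·1269 + 307
1269 = 4·307 + 41
307 = 7·41 + 20
41 = 2·20 + 1
20 = 20·1 + 0
gcd = 1, so the inverse exists. Back-substitute:
1 = 41 − 2·20
1 = −2·307 + 15·41
1 = 15·1269 − 62·307
1 = −62·2845 + 139·1269
1 = 139·26874 − 1313·2845
So 2845·(-1313) ≡ 1 (mod 26874), and -1313 ≡ 25561 (mod 26874).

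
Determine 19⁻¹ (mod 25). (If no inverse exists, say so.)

gcd(25, 19) by repeated division:
25 = 1×19 + 6
19 = 3×6 + 1
6 = 6×1 + 0
Since gcd(19, 25) = 1, back-substitute to write 1 as a combination:
1 = 19 − 3·6
1 = −3·25 + 4·19
So 19·4 ≡ 1 (mod 25).

4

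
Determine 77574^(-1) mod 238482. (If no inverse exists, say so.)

no inverse exists

Compute gcd(77574, 238482):
238482 = 3·77574 + 5760
77574 = 13·5760 + 2694
5760 = 2·2694 + 372
2694 = 7·372 + 90
372 = 4·90 + 12
90 = 7·12 + 6
12 = 2·6 + 0
The gcd is 6, not 1, hence no inverse exists.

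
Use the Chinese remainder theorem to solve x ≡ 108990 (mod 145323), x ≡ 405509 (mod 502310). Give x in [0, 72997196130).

48057407829

Write x = 108990 + 145323·k. Then 145323·k ≡ 405509 − 108990 ≡ 296519 (mod 502310).
Need 145323⁻¹ mod 502310. Extended Euclid on (502310, 145323):
502310 = 3×145323 + 66341
145323 = 2×66341 + 12641
66341 = 5×12641 + 3136
12641 = 4×3136 + 97
3136 = 32×97 + 32
97 = 3×32 + 1
32 = 32×1 + 0
Back-substitute:
1 = 97 − 3·32
1 = −3·3136 + 97·97
1 = 97·12641 − 391·3136
1 = −391·66341 + 2052·12641
1 = 2052·145323 − 4495·66341
1 = −4495·502310 + 15537·145323
145323⁻¹ ≡ 15537 (mod 502310), so k ≡ 15537·296519 ≡ 330693 (mod 502310).
x = 108990 + 145323·330693 = 48057407829.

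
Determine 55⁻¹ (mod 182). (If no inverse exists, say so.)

Extended Euclidean algorithm:
182 = 3*55 + 17
55 = 3*17 + 4
17 = 4*4 + 1
4 = 4*1 + 0
gcd = 1, so the inverse exists. Back-substitute:
1 = 17 − 4·4
1 = −4·55 + 13·17
1 = 13·182 − 43·55
So 55·(-43) ≡ 1 (mod 182), and -43 ≡ 139 (mod 182).

139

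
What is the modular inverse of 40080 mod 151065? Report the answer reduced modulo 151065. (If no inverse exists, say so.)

Compute gcd(40080, 151065):
151065 = 3×40080 + 30825
40080 = 1×30825 + 9255
30825 = 3×9255 + 3060
9255 = 3×3060 + 75
3060 = 40×75 + 60
75 = 1×60 + 15
60 = 4×15 + 0
gcd(40080, 151065) = 15 ≠ 1, so 40080 has no multiplicative inverse modulo 151065.

no inverse exists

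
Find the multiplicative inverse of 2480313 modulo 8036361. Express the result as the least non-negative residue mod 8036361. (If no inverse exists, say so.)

Euclidean algorithm on 8036361, 2480313:
8036361 = 3·2480313 + 595422
2480313 = 4·595422 + 98625
595422 = 6·98625 + 3672
98625 = 26·3672 + 3153
3672 = 1·3153 + 519
3153 = 6·519 + 39
519 = 13·39 + 12
39 = 3·12 + 3
12 = 4·3 + 0
The gcd is 3, not 1, hence no inverse exists.

no inverse exists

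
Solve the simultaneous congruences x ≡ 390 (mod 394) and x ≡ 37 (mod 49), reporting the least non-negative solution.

Write x = 390 + 394·k. Then 394·k ≡ 37 − 390 ≡ 39 (mod 49).
Need 394⁻¹ mod 49. Extended Euclid on (49, 2):
49 = 24*2 + 1
2 = 2*1 + 0
Back-substitute:
1 = 49 − 24·2
394⁻¹ ≡ 25 (mod 49), so k ≡ 25·39 ≡ 44 (mod 49).
x = 390 + 394·44 = 17726.

17726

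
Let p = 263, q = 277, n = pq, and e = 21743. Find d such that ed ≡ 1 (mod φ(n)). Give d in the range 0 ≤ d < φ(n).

φ(n) = (p−1)(q−1) = 262·276 = 72312.
Need d with 21743·d ≡ 1 (mod 72312). Apply the extended Euclidean algorithm:
72312 = 3×21743 + 7083
21743 = 3×7083 + 494
7083 = 14×494 + 167
494 = 2×167 + 160
167 = 1×160 + 7
160 = 22×7 + 6
7 = 1×6 + 1
6 = 6×1 + 0
Back-substitute:
1 = 7 − 6
1 = −160 + 23·7
1 = 23·167 − 24·160
1 = −24·494 + 71·167
1 = 71·7083 − 1018·494
1 = −1018·21743 + 3125·7083
1 = 3125·72312 − 10393·21743
So 21743·(-10393) ≡ 1 (mod 72312), hence d ≡ -10393 ≡ 61919 (mod 72312).

61919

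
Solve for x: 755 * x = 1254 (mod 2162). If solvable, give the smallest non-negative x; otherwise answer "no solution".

First find gcd(755, 2162):
2162 = 2·755 + 652
755 = 1·652 + 103
652 = 6·103 + 34
103 = 3·34 + 1
34 = 34·1 + 0
gcd = 1, so a unique solution mod 2162 exists.
Back-substitute for the Bézout coefficients:
1 = 103 − 3·34
1 = −3·652 + 19·103
1 = 19·755 − 22·652
1 = −22·2162 + 63·755
So 755·(63) ≡ 1 (mod 2162), giving 755⁻¹ ≡ 63.
x ≡ 755⁻¹·1254 ≡ 63·1254 ≡ 1170 (mod 2162).

1170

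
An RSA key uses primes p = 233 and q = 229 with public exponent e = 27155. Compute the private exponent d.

φ(n) = (p−1)(q−1) = 232·228 = 52896.
Need d with 27155·d ≡ 1 (mod 52896). Apply the extended Euclidean algorithm:
52896 = 1×27155 + 25741
27155 = 1×25741 + 1414
25741 = 18×1414 + 289
1414 = 4×289 + 258
289 = 1×258 + 31
258 = 8×31 + 10
31 = 3×10 + 1
10 = 10×1 + 0
Back-substitute:
1 = 31 − 3·10
1 = −3·258 + 25·31
1 = 25·289 − 28·258
1 = −28·1414 + 137·289
1 = 137·25741 − 2494·1414
1 = −2494·27155 + 2631·25741
1 = 2631·52896 − 5125·27155
So 27155·(-5125) ≡ 1 (mod 52896), hence d ≡ -5125 ≡ 47771 (mod 52896).

47771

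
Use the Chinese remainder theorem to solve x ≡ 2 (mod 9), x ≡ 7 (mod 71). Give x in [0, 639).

362

Write x = 2 + 9·k. Then 9·k ≡ 7 − 2 ≡ 5 (mod 71).
Need 9⁻¹ mod 71. Extended Euclid on (71, 9):
71 = 7*9 + 8
9 = 1*8 + 1
8 = 8*1 + 0
Back-substitute:
1 = 9 − 8
1 = −71 + 8·9
9⁻¹ ≡ 8 (mod 71), so k ≡ 8·5 ≡ 40 (mod 71).
x = 2 + 9·40 = 362.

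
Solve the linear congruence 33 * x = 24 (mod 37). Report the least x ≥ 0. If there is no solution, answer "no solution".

31

First find gcd(33, 37):
37 = 1×33 + 4
33 = 8×4 + 1
4 = 4×1 + 0
gcd = 1, so a unique solution mod 37 exists.
Back-substitute for the Bézout coefficients:
1 = 33 − 8·4
1 = −8·37 + 9·33
So 33·(9) ≡ 1 (mod 37), giving 33⁻¹ ≡ 9.
x ≡ 33⁻¹·24 ≡ 9·24 ≡ 31 (mod 37).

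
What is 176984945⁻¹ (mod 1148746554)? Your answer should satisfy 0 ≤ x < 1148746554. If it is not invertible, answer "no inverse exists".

Run Euclid on (1148746554, 176984945):
1148746554 = 6·176984945 + 86836884
176984945 = 2·86836884 + 3311177
86836884 = 26·3311177 + 746282
3311177 = 4·746282 + 326049
746282 = 2·326049 + 94184
326049 = 3·94184 + 43497
94184 = 2·43497 + 7190
43497 = 6·7190 + 357
7190 = 20·357 + 50
357 = 7·50 + 7
50 = 7·7 + 1
7 = 7·1 + 0
The gcd is 1. Working backward:
1 = 50 − 7·7
1 = −7·357 + 50·50
1 = 50·7190 − 1007·357
1 = −1007·43497 + 6092·7190
1 = 6092·94184 − 13191·43497
1 = −13191·326049 + 45665·94184
1 = 45665·746282 − 104521·326049
1 = −104521·3311177 + 463749·746282
1 = 463749·86836884 − 12161995·3311177
1 = −12161995·176984945 + 24787739·86836884
1 = 24787739·1148746554 − 160888429·176984945
So 176984945·(-160888429) ≡ 1 (mod 1148746554), and -160888429 ≡ 987858125 (mod 1148746554).

987858125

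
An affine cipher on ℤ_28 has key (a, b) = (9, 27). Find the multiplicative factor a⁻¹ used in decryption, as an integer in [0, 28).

Run Euclid on (28, 9):
28 = 3*9 + 1
9 = 9*1 + 0
gcd = 1, so the inverse exists. Back-substitute:
1 = 28 − 3·9
So 9·(-3) ≡ 1 (mod 28), and -3 ≡ 25 (mod 28).

25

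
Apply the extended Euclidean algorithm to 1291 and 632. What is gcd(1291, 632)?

1

Apply Euclid's algorithm to 1291 and 632:
1291 = 2*632 + 27
632 = 23*27 + 11
27 = 2*11 + 5
11 = 2*5 + 1
5 = 5*1 + 0
gcd(1291, 632) = 1.
Back-substituting:
1 = 11 − 2·5
1 = −2·27 + 5·11
1 = 5·632 − 117·27
1 = −117·1291 + 239·632
So 1 = (-117)·1291 + (239)·632.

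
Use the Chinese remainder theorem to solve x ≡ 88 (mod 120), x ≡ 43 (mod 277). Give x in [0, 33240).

29128

Write x = 88 + 120·k. Then 120·k ≡ 43 − 88 ≡ 232 (mod 277).
Need 120⁻¹ mod 277. Extended Euclid on (277, 120):
277 = 2·120 + 37
120 = 3·37 + 9
37 = 4·9 + 1
9 = 9·1 + 0
Back-substitute:
1 = 37 − 4·9
1 = −4·120 + 13·37
1 = 13·277 − 30·120
120⁻¹ ≡ 247 (mod 277), so k ≡ 247·232 ≡ 242 (mod 277).
x = 88 + 120·242 = 29128.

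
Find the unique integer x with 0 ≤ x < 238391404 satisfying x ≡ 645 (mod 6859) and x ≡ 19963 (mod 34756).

Write x = 645 + 6859·k. Then 6859·k ≡ 19963 − 645 ≡ 19318 (mod 34756).
Need 6859⁻¹ mod 34756. Extended Euclid on (34756, 6859):
34756 = 5·6859 + 461
6859 = 14·461 + 405
461 = 1·405 + 56
405 = 7·56 + 13
56 = 4·13 + 4
13 = 3·4 + 1
4 = 4·1 + 0
Back-substitute:
1 = 13 − 3·4
1 = −3·56 + 13·13
1 = 13·405 − 94·56
1 = −94·461 + 107·405
1 = 107·6859 − 1592·461
1 = −1592·34756 + 8067·6859
6859⁻¹ ≡ 8067 (mod 34756), so k ≡ 8067·19318 ≡ 27158 (mod 34756).
x = 645 + 6859·27158 = 186277367.

186277367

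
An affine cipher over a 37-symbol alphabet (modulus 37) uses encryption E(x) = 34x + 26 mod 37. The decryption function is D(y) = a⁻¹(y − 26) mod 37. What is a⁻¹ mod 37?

12

Apply the Euclidean algorithm to 37 and 34:
37 = 1*34 + 3
34 = 11*3 + 1
3 = 3*1 + 0
The gcd is 1. Working backward:
1 = 34 − 11·3
1 = −11·37 + 12·34
So 34·12 ≡ 1 (mod 37).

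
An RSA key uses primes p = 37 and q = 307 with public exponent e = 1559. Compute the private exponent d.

8663

φ(n) = (p−1)(q−1) = 36·306 = 11016.
Need d with 1559·d ≡ 1 (mod 11016). Apply the extended Euclidean algorithm:
11016 = 7×1559 + 103
1559 = 15×103 + 14
103 = 7×14 + 5
14 = 2×5 + 4
5 = 1×4 + 1
4 = 4×1 + 0
Back-substitute:
1 = 5 − 4
1 = −14 + 3·5
1 = 3·103 − 22·14
1 = −22·1559 + 333·103
1 = 333·11016 − 2353·1559
So 1559·(-2353) ≡ 1 (mod 11016), hence d ≡ -2353 ≡ 8663 (mod 11016).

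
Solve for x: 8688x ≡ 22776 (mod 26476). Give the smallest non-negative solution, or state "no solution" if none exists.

First find gcd(8688, 26476):
26476 = 3*8688 + 412
8688 = 21*412 + 36
412 = 11*36 + 16
36 = 2*16 + 4
16 = 4*4 + 0
gcd = 4 and 4 | 22776, so solutions exist. Divide through by 4: 2172x ≡ 5694 (mod 6619).
Now find 2172⁻¹ mod 6619:
6619 = 3*2172 + 103
2172 = 21*103 + 9
103 = 11*9 + 4
9 = 2*4 + 1
4 = 4*1 + 0
Back-substitute:
1 = 9 − 2·4
1 = −2·103 + 23·9
1 = 23·2172 − 485·103
1 = −485·6619 + 1478·2172
So 2172⁻¹ ≡ 1478 (mod 6619).
Then x ≡ 1478·5694 ≡ 2983 (mod 6619); the smallest non-negative solution is x = 2983.

2983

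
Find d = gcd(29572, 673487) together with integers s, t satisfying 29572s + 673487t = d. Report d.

Euclidean algorithm:
673487 = 22×29572 + 22903
29572 = 1×22903 + 6669
22903 = 3×6669 + 2896
6669 = 2×2896 + 877
2896 = 3×877 + 265
877 = 3×265 + 82
265 = 3×82 + 19
82 = 4×19 + 6
19 = 3×6 + 1
6 = 6×1 + 0
gcd(29572, 673487) = 1.
Working backward:
1 = 19 − 3·6
1 = −3·82 + 13·19
1 = 13·265 − 42·82
1 = −42·877 + 139·265
1 = 139·2896 − 459·877
1 = −459·6669 + 1057·2896
1 = 1057·22903 − 3630·6669
1 = −3630·29572 + 4687·22903
1 = 4687·673487 − 106744·29572
So 1 = (4687)·673487 + (-106744)·29572.

1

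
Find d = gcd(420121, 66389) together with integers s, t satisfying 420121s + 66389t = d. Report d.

1

Euclidean algorithm:
420121 = 6×66389 + 21787
66389 = 3×21787 + 1028
21787 = 21×1028 + 199
1028 = 5×199 + 33
199 = 6×33 + 1
33 = 33×1 + 0
gcd(420121, 66389) = 1.
Express as a combination:
1 = 199 − 6·33
1 = −6·1028 + 31·199
1 = 31·21787 − 657·1028
1 = −657·66389 + 2002·21787
1 = 2002·420121 − 12669·66389
So 1 = (2002)·420121 + (-12669)·66389.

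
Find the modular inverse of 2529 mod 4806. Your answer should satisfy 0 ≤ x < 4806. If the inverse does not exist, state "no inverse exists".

no inverse exists

Compute gcd(2529, 4806):
4806 = 1×2529 + 2277
2529 = 1×2277 + 252
2277 = 9×252 + 9
252 = 28×9 + 0
Since gcd = 9 > 1, 2529 is not a unit mod 4806.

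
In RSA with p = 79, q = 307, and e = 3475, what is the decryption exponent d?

5275

φ(n) = (p−1)(q−1) = 78·306 = 23868.
Need d with 3475·d ≡ 1 (mod 23868). Apply the extended Euclidean algorithm:
23868 = 6×3475 + 3018
3475 = 1×3018 + 457
3018 = 6×457 + 276
457 = 1×276 + 181
276 = 1×181 + 95
181 = 1×95 + 86
95 = 1×86 + 9
86 = 9×9 + 5
9 = 1×5 + 4
5 = 1×4 + 1
4 = 4×1 + 0
Back-substitute:
1 = 5 − 4
1 = −9 + 2·5
1 = 2·86 − 19·9
1 = −19·95 + 21·86
1 = 21·181 − 40·95
1 = −40·276 + 61·181
1 = 61·457 − 101·276
1 = −101·3018 + 667·457
1 = 667·3475 − 768·3018
1 = −768·23868 + 5275·3475
So 3475·5275 ≡ 1 (mod 23868), hence d = 5275.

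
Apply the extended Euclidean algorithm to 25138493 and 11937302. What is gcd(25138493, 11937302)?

Repeated division:
25138493 = 2·11937302 + 1263889
11937302 = 9·1263889 + 562301
1263889 = 2·562301 + 139287
562301 = 4·139287 + 5153
139287 = 27·5153 + 156
5153 = 33·156 + 5
156 = 31·5 + 1
5 = 5·1 + 0
gcd(25138493, 11937302) = 1.
Working backward:
1 = 156 − 31·5
1 = −31·5153 + 1024·156
1 = 1024·139287 − 27679·5153
1 = −27679·562301 + 111740·139287
1 = 111740·1263889 − 251159·562301
1 = −251159·11937302 + 2372171·1263889
1 = 2372171·25138493 − 4995501·11937302
So 1 = (2372171)·25138493 + (-4995501)·11937302.

1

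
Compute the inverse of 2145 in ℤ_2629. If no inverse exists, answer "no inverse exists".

Euclidean algorithm on 2629, 2145:
2629 = 1*2145 + 484
2145 = 4*484 + 209
484 = 2*209 + 66
209 = 3*66 + 11
66 = 6*11 + 0
Since gcd = 11 > 1, 2145 is not a unit mod 2629.

no inverse exists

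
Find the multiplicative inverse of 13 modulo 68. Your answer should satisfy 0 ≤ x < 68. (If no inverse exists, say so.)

gcd(68, 13) by repeated division:
68 = 5*13 + 3
13 = 4*3 + 1
3 = 3*1 + 0
The gcd is 1. Working backward:
1 = 13 − 4·3
1 = −4·68 + 21·13
So 13·21 ≡ 1 (mod 68).

21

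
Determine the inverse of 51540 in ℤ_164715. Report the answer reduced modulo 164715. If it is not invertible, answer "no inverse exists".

Compute gcd(51540, 164715):
164715 = 3·51540 + 10095
51540 = 5·10095 + 1065
10095 = 9·1065 + 510
1065 = 2·510 + 45
510 = 11·45 + 15
45 = 3·15 + 0
Since gcd = 15 > 1, 51540 is not a unit mod 164715.

no inverse exists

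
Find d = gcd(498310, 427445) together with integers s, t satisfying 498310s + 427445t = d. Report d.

5

Euclidean algorithm:
498310 = 1·427445 + 70865
427445 = 6·70865 + 2255
70865 = 31·2255 + 960
2255 = 2·960 + 335
960 = 2·335 + 290
335 = 1·290 + 45
290 = 6·45 + 20
45 = 2·20 + 5
20 = 4·5 + 0
gcd(498310, 427445) = 5.
Working backward:
5 = 45 − 2·20
5 = −2·290 + 13·45
5 = 13·335 − 15·290
5 = −15·960 + 43·335
5 = 43·2255 − 101·960
5 = −101·70865 + 3174·2255
5 = 3174·427445 − 19145·70865
5 = −19145·498310 + 22319·427445
So 5 = (-19145)·498310 + (22319)·427445.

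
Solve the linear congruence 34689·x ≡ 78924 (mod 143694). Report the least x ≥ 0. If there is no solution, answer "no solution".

37300

First find gcd(34689, 143694):
143694 = 4*34689 + 4938
34689 = 7*4938 + 123
4938 = 40*123 + 18
123 = 6*18 + 15
18 = 1*15 + 3
15 = 5*3 + 0
gcd = 3 and 3 | 78924, so solutions exist. Divide through by 3: 11563x ≡ 26308 (mod 47898).
Now find 11563⁻¹ mod 47898:
47898 = 4*11563 + 1646
11563 = 7*1646 + 41
1646 = 40*41 + 6
41 = 6*6 + 5
6 = 1*5 + 1
5 = 5*1 + 0
Back-substitute:
1 = 6 − 5
1 = −41 + 7·6
1 = 7·1646 − 281·41
1 = −281·11563 + 1974·1646
1 = 1974·47898 − 8177·11563
So 11563·(-8177) ≡ 1 (mod 47898), i.e. 11563⁻¹ ≡ 39721.
Then x ≡ 39721·26308 ≡ 37300 (mod 47898); the smallest non-negative solution is x = 37300.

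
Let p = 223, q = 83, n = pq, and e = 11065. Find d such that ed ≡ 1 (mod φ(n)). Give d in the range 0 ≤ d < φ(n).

2017

φ(n) = (p−1)(q−1) = 222·82 = 18204.
Need d with 11065·d ≡ 1 (mod 18204). Apply the extended Euclidean algorithm:
18204 = 1·11065 + 7139
11065 = 1·7139 + 3926
7139 = 1·3926 + 3213
3926 = 1·3213 + 713
3213 = 4·713 + 361
713 = 1·361 + 352
361 = 1·352 + 9
352 = 39·9 + 1
9 = 9·1 + 0
Back-substitute:
1 = 352 − 39·9
1 = −39·361 + 40·352
1 = 40·713 − 79·361
1 = −79·3213 + 356·713
1 = 356·3926 − 435·3213
1 = −435·7139 + 791·3926
1 = 791·11065 − 1226·7139
1 = −1226·18204 + 2017·11065
So 11065·2017 ≡ 1 (mod 18204), hence d = 2017.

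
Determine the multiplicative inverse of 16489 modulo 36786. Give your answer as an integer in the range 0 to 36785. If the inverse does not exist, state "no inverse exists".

35791

Extended Euclidean algorithm:
36786 = 2×16489 + 3808
16489 = 4×3808 + 1257
3808 = 3×1257 + 37
1257 = 33×37 + 36
37 = 1×36 + 1
36 = 36×1 + 0
gcd = 1, so the inverse exists. Back-substitute:
1 = 37 − 36
1 = −1257 + 34·37
1 = 34·3808 − 103·1257
1 = −103·16489 + 446·3808
1 = 446·36786 − 995·16489
Thus 16489·(-995) ≡ 1 (mod 36786); reducing, -995 mod 36786 = 35791.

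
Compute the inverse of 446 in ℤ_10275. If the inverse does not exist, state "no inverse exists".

7856

Extended Euclidean algorithm:
10275 = 23·446 + 17
446 = 26·17 + 4
17 = 4·4 + 1
4 = 4·1 + 0
Since gcd(446, 10275) = 1, back-substitute to write 1 as a combination:
1 = 17 − 4·4
1 = −4·446 + 105·17
1 = 105·10275 − 2419·446
Hence 446⁻¹ ≡ -2419 ≡ 7856 (mod 10275).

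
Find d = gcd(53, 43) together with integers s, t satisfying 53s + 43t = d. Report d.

Euclidean algorithm:
53 = 1·43 + 10
43 = 4·10 + 3
10 = 3·3 + 1
3 = 3·1 + 0
gcd(53, 43) = 1.
Back-substituting:
1 = 10 − 3·3
1 = −3·43 + 13·10
1 = 13·53 − 16·43
So 1 = (13)·53 + (-16)·43.

1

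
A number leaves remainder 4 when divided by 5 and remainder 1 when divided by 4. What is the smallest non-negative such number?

Write x = 4 + 5·k. Then 5·k ≡ 1 − 4 ≡ 1 (mod 4).
Need 5⁻¹ mod 4. Extended Euclid on (4, 1):
4 = 4×1 + 0
5⁻¹ ≡ 1 (mod 4), so k ≡ 1·1 ≡ 1 (mod 4).
x = 4 + 5·1 = 9.

9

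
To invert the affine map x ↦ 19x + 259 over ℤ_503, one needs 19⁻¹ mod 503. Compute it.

Apply the Euclidean algorithm to 503 and 19:
503 = 26*19 + 9
19 = 2*9 + 1
9 = 9*1 + 0
The gcd is 1. Working backward:
1 = 19 − 2·9
1 = −2·503 + 53·19
So 19·53 ≡ 1 (mod 503).

53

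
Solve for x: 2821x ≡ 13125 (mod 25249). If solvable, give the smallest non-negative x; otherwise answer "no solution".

3549

First find gcd(2821, 25249):
25249 = 8·2821 + 2681
2821 = 1·2681 + 140
2681 = 19·140 + 21
140 = 6·21 + 14
21 = 1·14 + 7
14 = 2·7 + 0
gcd = 7 and 7 | 13125, so solutions exist. Divide through by 7: 403x ≡ 1875 (mod 3607).
Now find 403⁻¹ mod 3607:
3607 = 8×403 + 383
403 = 1×383 + 20
383 = 19×20 + 3
20 = 6×3 + 2
3 = 1×2 + 1
2 = 2×1 + 0
Back-substitute:
1 = 3 − 2
1 = −20 + 7·3
1 = 7·383 − 134·20
1 = −134·403 + 141·383
1 = 141·3607 − 1262·403
So 403·(-1262) ≡ 1 (mod 3607), i.e. 403⁻¹ ≡ 2345.
Then x ≡ 2345·1875 ≡ 3549 (mod 3607); the smallest non-negative solution is x = 3549.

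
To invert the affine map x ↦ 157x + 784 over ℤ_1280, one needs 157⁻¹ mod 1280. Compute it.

693

gcd(1280, 157) by repeated division:
1280 = 8×157 + 24
157 = 6×24 + 13
24 = 1×13 + 11
13 = 1×11 + 2
11 = 5×2 + 1
2 = 2×1 + 0
Since gcd(157, 1280) = 1, back-substitute to write 1 as a combination:
1 = 11 − 5·2
1 = −5·13 + 6·11
1 = 6·24 − 11·13
1 = −11·157 + 72·24
1 = 72·1280 − 587·157
Thus 157·(-587) ≡ 1 (mod 1280); reducing, -587 mod 1280 = 693.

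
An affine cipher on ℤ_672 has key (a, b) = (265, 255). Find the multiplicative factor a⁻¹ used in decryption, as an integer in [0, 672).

601

Extended Euclidean algorithm:
672 = 2×265 + 142
265 = 1×142 + 123
142 = 1×123 + 19
123 = 6×19 + 9
19 = 2×9 + 1
9 = 9×1 + 0
Since gcd(265, 672) = 1, back-substitute to write 1 as a combination:
1 = 19 − 2·9
1 = −2·123 + 13·19
1 = 13·142 − 15·123
1 = −15·265 + 28·142
1 = 28·672 − 71·265
Hence 265⁻¹ ≡ -71 ≡ 601 (mod 672).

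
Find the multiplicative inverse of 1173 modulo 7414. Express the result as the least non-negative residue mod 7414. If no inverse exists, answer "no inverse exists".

2307

Extended Euclidean algorithm:
7414 = 6*1173 + 376
1173 = 3*376 + 45
376 = 8*45 + 16
45 = 2*16 + 13
16 = 1*13 + 3
13 = 4*3 + 1
3 = 3*1 + 0
Since gcd(1173, 7414) = 1, back-substitute to write 1 as a combination:
1 = 13 − 4·3
1 = −4·16 + 5·13
1 = 5·45 − 14·16
1 = −14·376 + 117·45
1 = 117·1173 − 365·376
1 = −365·7414 + 2307·1173
So 1173·2307 ≡ 1 (mod 7414).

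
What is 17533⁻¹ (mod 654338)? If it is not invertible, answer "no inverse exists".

361709

Apply the Euclidean algorithm to 654338 and 17533:
654338 = 37×17533 + 5617
17533 = 3×5617 + 682
5617 = 8×682 + 161
682 = 4×161 + 38
161 = 4×38 + 9
38 = 4×9 + 2
9 = 4×2 + 1
2 = 2×1 + 0
The gcd is 1. Working backward:
1 = 9 − 4·2
1 = −4·38 + 17·9
1 = 17·161 − 72·38
1 = −72·682 + 305·161
1 = 305·5617 − 2512·682
1 = −2512·17533 + 7841·5617
1 = 7841·654338 − 292629·17533
So 17533·(-292629) ≡ 1 (mod 654338), and -292629 ≡ 361709 (mod 654338).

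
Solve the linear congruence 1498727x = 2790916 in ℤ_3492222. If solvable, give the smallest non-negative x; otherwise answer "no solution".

First find gcd(1498727, 3492222):
3492222 = 2×1498727 + 494768
1498727 = 3×494768 + 14423
494768 = 34×14423 + 4386
14423 = 3×4386 + 1265
4386 = 3×1265 + 591
1265 = 2×591 + 83
591 = 7×83 + 10
83 = 8×10 + 3
10 = 3×3 + 1
3 = 3×1 + 0
gcd = 1, so a unique solution mod 3492222 exists.
Back-substitute for the Bézout coefficients:
1 = 10 − 3·3
1 = −3·83 + 25·10
1 = 25·591 − 178·83
1 = −178·1265 + 381·591
1 = 381·4386 − 1321·1265
1 = −1321·14423 + 4344·4386
1 = 4344·494768 − 149017·14423
1 = −149017·1498727 + 451395·494768
1 = 451395·3492222 − 1051807·1498727
So 1498727·(-1051807) ≡ 1 (mod 3492222), giving 1498727⁻¹ ≡ 2440415.
x ≡ 1498727⁻¹·2790916 ≡ 2440415·2790916 ≡ 952436 (mod 3492222).

952436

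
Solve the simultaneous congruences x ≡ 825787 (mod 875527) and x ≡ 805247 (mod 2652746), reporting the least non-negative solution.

Write x = 825787 + 875527·k. Then 875527·k ≡ 805247 − 825787 ≡ 2632206 (mod 2652746).
Need 875527⁻¹ mod 2652746. Extended Euclid on (2652746, 875527):
2652746 = 3*875527 + 26165
875527 = 33*26165 + 12082
26165 = 2*12082 + 2001
12082 = 6*2001 + 76
2001 = 26*76 + 25
76 = 3*25 + 1
25 = 25*1 + 0
Back-substitute:
1 = 76 − 3·25
1 = −3·2001 + 79·76
1 = 79·12082 − 477·2001
1 = −477·26165 + 1033·12082
1 = 1033·875527 − 34566·26165
1 = −34566·2652746 + 104731·875527
875527⁻¹ ≡ 104731 (mod 2652746), so k ≡ 104731·2632206 ≡ 202266 (mod 2652746).
x = 825787 + 875527·202266 = 177090169969.

177090169969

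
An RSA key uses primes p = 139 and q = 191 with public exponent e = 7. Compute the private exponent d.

14983

φ(n) = (p−1)(q−1) = 138·190 = 26220.
Need d with 7·d ≡ 1 (mod 26220). Apply the extended Euclidean algorithm:
26220 = 3745×7 + 5
7 = 1×5 + 2
5 = 2×2 + 1
2 = 2×1 + 0
Back-substitute:
1 = 5 − 2·2
1 = −2·7 + 3·5
1 = 3·26220 − 11237·7
So 7·(-11237) ≡ 1 (mod 26220), hence d ≡ -11237 ≡ 14983 (mod 26220).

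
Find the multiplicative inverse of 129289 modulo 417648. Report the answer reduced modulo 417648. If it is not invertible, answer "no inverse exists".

318793

Run Euclid on (417648, 129289):
417648 = 3·129289 + 29781
129289 = 4·29781 + 10165
29781 = 2·10165 + 9451
10165 = 1·9451 + 714
9451 = 13·714 + 169
714 = 4·169 + 38
169 = 4·38 + 17
38 = 2·17 + 4
17 = 4·4 + 1
4 = 4·1 + 0
The gcd is 1. Working backward:
1 = 17 − 4·4
1 = −4·38 + 9·17
1 = 9·169 − 40·38
1 = −40·714 + 169·169
1 = 169·9451 − 2237·714
1 = −2237·10165 + 2406·9451
1 = 2406·29781 − 7049·10165
1 = −7049·129289 + 30602·29781
1 = 30602·417648 − 98855·129289
Hence 129289⁻¹ ≡ -98855 ≡ 318793 (mod 417648).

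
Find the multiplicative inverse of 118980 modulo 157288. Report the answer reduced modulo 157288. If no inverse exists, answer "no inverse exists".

no inverse exists

Euclidean algorithm on 157288, 118980:
157288 = 1·118980 + 38308
118980 = 3·38308 + 4056
38308 = 9·4056 + 1804
4056 = 2·1804 + 448
1804 = 4·448 + 12
448 = 37·12 + 4
12 = 3·4 + 0
The gcd is 4, not 1, hence no inverse exists.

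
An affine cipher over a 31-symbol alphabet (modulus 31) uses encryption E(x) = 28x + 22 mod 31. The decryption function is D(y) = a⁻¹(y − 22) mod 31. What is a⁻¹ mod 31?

10

Apply the Euclidean algorithm to 31 and 28:
31 = 1·28 + 3
28 = 9·3 + 1
3 = 3·1 + 0
Since gcd(28, 31) = 1, back-substitute to write 1 as a combination:
1 = 28 − 9·3
1 = −9·31 + 10·28
So 28·10 ≡ 1 (mod 31).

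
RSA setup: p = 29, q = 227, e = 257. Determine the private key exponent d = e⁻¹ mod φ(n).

φ(n) = (p−1)(q−1) = 28·226 = 6328.
Need d with 257·d ≡ 1 (mod 6328). Apply the extended Euclidean algorithm:
6328 = 24×257 + 160
257 = 1×160 + 97
160 = 1×97 + 63
97 = 1×63 + 34
63 = 1×34 + 29
34 = 1×29 + 5
29 = 5×5 + 4
5 = 1×4 + 1
4 = 4×1 + 0
Back-substitute:
1 = 5 − 4
1 = −29 + 6·5
1 = 6·34 − 7·29
1 = −7·63 + 13·34
1 = 13·97 − 20·63
1 = −20·160 + 33·97
1 = 33·257 − 53·160
1 = −53·6328 + 1305·257
So 257·1305 ≡ 1 (mod 6328), hence d = 1305.

1305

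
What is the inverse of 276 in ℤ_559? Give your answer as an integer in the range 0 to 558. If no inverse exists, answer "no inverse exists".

399

Apply the Euclidean algorithm to 559 and 276:
559 = 2·276 + 7
276 = 39·7 + 3
7 = 2·3 + 1
3 = 3·1 + 0
Since gcd(276, 559) = 1, back-substitute to write 1 as a combination:
1 = 7 − 2·3
1 = −2·276 + 79·7
1 = 79·559 − 160·276
Thus 276·(-160) ≡ 1 (mod 559); reducing, -160 mod 559 = 399.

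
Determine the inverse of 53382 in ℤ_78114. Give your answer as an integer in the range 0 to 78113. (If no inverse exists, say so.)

no inverse exists

Compute gcd(53382, 78114):
78114 = 1×53382 + 24732
53382 = 2×24732 + 3918
24732 = 6×3918 + 1224
3918 = 3×1224 + 246
1224 = 4×246 + 240
246 = 1×240 + 6
240 = 40×6 + 0
gcd(53382, 78114) = 6 ≠ 1, so 53382 has no multiplicative inverse modulo 78114.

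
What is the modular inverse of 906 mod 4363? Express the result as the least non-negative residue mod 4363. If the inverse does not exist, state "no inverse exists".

3318

gcd(4363, 906) by repeated division:
4363 = 4·906 + 739
906 = 1·739 + 167
739 = 4·167 + 71
167 = 2·71 + 25
71 = 2·25 + 21
25 = 1·21 + 4
21 = 5·4 + 1
4 = 4·1 + 0
gcd = 1, so the inverse exists. Back-substitute:
1 = 21 − 5·4
1 = −5·25 + 6·21
1 = 6·71 − 17·25
1 = −17·167 + 40·71
1 = 40·739 − 177·167
1 = −177·906 + 217·739
1 = 217·4363 − 1045·906
So 906·(-1045) ≡ 1 (mod 4363), and -1045 ≡ 3318 (mod 4363).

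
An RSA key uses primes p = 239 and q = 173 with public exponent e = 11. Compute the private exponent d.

φ(n) = (p−1)(q−1) = 238·172 = 40936.
Need d with 11·d ≡ 1 (mod 40936). Apply the extended Euclidean algorithm:
40936 = 3721*11 + 5
11 = 2*5 + 1
5 = 5*1 + 0
Back-substitute:
1 = 11 − 2·5
1 = −2·40936 + 7443·11
So 11·7443 ≡ 1 (mod 40936), hence d = 7443.

7443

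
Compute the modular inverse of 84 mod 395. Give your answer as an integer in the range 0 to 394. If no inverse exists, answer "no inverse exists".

174

gcd(395, 84) by repeated division:
395 = 4*84 + 59
84 = 1*59 + 25
59 = 2*25 + 9
25 = 2*9 + 7
9 = 1*7 + 2
7 = 3*2 + 1
2 = 2*1 + 0
gcd = 1, so the inverse exists. Back-substitute:
1 = 7 − 3·2
1 = −3·9 + 4·7
1 = 4·25 − 11·9
1 = −11·59 + 26·25
1 = 26·84 − 37·59
1 = −37·395 + 174·84
So 84·174 ≡ 1 (mod 395).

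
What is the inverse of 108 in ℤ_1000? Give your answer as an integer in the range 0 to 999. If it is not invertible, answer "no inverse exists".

no inverse exists

Compute gcd(108, 1000):
1000 = 9*108 + 28
108 = 3*28 + 24
28 = 1*24 + 4
24 = 6*4 + 0
The gcd is 4, not 1, hence no inverse exists.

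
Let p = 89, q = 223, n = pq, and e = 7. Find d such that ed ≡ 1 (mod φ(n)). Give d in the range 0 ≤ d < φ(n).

2791

φ(n) = (p−1)(q−1) = 88·222 = 19536.
Need d with 7·d ≡ 1 (mod 19536). Apply the extended Euclidean algorithm:
19536 = 2790×7 + 6
7 = 1×6 + 1
6 = 6×1 + 0
Back-substitute:
1 = 7 − 6
1 = −19536 + 2791·7
So 7·2791 ≡ 1 (mod 19536), hence d = 2791.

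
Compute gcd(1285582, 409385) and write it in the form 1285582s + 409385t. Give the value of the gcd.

Euclidean algorithm:
1285582 = 3*409385 + 57427
409385 = 7*57427 + 7396
57427 = 7*7396 + 5655
7396 = 1*5655 + 1741
5655 = 3*1741 + 432
1741 = 4*432 + 13
432 = 33*13 + 3
13 = 4*3 + 1
3 = 3*1 + 0
gcd(1285582, 409385) = 1.
Express as a combination:
1 = 13 − 4·3
1 = −4·432 + 133·13
1 = 133·1741 − 536·432
1 = −536·5655 + 1741·1741
1 = 1741·7396 − 2277·5655
1 = −2277·57427 + 17680·7396
1 = 17680·409385 − 126037·57427
1 = −126037·1285582 + 395791·409385
So 1 = (-126037)·1285582 + (395791)·409385.

1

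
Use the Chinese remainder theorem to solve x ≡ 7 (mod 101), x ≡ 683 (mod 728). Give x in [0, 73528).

Write x = 7 + 101·k. Then 101·k ≡ 683 − 7 ≡ 676 (mod 728).
Need 101⁻¹ mod 728. Extended Euclid on (728, 101):
728 = 7·101 + 21
101 = 4·21 + 17
21 = 1·17 + 4
17 = 4·4 + 1
4 = 4·1 + 0
Back-substitute:
1 = 17 − 4·4
1 = −4·21 + 5·17
1 = 5·101 − 24·21
1 = −24·728 + 173·101
101⁻¹ ≡ 173 (mod 728), so k ≡ 173·676 ≡ 468 (mod 728).
x = 7 + 101·468 = 47275.

47275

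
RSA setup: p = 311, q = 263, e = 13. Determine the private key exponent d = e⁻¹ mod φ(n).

φ(n) = (p−1)(q−1) = 310·262 = 81220.
Need d with 13·d ≡ 1 (mod 81220). Apply the extended Euclidean algorithm:
81220 = 6247×13 + 9
13 = 1×9 + 4
9 = 2×4 + 1
4 = 4×1 + 0
Back-substitute:
1 = 9 − 2·4
1 = −2·13 + 3·9
1 = 3·81220 − 18743·13
So 13·(-18743) ≡ 1 (mod 81220), hence d ≡ -18743 ≡ 62477 (mod 81220).

62477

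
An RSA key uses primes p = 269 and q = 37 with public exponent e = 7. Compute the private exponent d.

φ(n) = (p−1)(q−1) = 268·36 = 9648.
Need d with 7·d ≡ 1 (mod 9648). Apply the extended Euclidean algorithm:
9648 = 1378*7 + 2
7 = 3*2 + 1
2 = 2*1 + 0
Back-substitute:
1 = 7 − 3·2
1 = −3·9648 + 4135·7
So 7·4135 ≡ 1 (mod 9648), hence d = 4135.

4135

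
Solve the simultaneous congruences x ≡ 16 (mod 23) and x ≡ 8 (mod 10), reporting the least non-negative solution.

108

Write x = 16 + 23·k. Then 23·k ≡ 8 − 16 ≡ 2 (mod 10).
Need 23⁻¹ mod 10. Extended Euclid on (10, 3):
10 = 3·3 + 1
3 = 3·1 + 0
Back-substitute:
1 = 10 − 3·3
23⁻¹ ≡ 7 (mod 10), so k ≡ 7·2 ≡ 4 (mod 10).
x = 16 + 23·4 = 108.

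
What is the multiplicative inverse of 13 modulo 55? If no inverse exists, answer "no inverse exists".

Apply the Euclidean algorithm to 55 and 13:
55 = 4×13 + 3
13 = 4×3 + 1
3 = 3×1 + 0
The gcd is 1. Working backward:
1 = 13 − 4·3
1 = −4·55 + 17·13
So 13·17 ≡ 1 (mod 55).

17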